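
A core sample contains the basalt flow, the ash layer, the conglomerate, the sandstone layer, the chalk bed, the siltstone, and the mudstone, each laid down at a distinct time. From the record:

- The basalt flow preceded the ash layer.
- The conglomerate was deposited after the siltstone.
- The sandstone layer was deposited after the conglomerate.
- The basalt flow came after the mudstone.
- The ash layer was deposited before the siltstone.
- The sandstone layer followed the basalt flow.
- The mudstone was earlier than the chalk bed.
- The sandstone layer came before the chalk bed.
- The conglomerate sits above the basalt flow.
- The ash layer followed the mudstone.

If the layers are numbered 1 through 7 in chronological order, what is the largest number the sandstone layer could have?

The sandstone layer must come before the chalk bed — 1 layer forced after it.
Everything else can be placed before the sandstone layer in some valid order, so the sandstone layer can sit as late as position 7 − 1 = 6.

6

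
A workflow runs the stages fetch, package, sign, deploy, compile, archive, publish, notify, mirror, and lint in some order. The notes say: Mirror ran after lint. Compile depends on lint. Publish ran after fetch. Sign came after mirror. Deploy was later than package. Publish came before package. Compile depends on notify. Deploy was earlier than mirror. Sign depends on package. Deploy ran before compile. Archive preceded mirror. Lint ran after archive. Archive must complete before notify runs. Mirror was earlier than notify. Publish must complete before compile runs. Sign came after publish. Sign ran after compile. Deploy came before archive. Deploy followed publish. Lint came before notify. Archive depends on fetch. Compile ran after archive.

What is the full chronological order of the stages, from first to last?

The constraints fix every adjacent pair, so only one ordering works:
fetch → publish → package → deploy → archive → lint → mirror → notify → compile → sign.

fetch, publish, package, deploy, archive, lint, mirror, notify, compile, sign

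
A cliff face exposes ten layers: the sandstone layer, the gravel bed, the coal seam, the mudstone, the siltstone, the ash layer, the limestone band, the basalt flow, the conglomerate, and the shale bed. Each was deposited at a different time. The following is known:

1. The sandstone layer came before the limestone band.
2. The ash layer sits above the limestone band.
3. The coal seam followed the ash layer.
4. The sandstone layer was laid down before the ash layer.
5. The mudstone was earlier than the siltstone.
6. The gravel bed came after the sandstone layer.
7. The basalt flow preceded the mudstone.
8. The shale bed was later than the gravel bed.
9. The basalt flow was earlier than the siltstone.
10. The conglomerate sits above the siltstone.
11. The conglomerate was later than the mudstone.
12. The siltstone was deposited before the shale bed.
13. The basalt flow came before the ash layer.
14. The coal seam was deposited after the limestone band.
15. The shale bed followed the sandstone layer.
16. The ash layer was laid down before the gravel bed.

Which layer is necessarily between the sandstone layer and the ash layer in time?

Tracing the constraints gives the sandstone layer → the limestone band → the ash layer, so the limestone band sits after the sandstone layer and before the ash layer.
No other layer is forced both after the sandstone layer and before the ash layer.

the limestone band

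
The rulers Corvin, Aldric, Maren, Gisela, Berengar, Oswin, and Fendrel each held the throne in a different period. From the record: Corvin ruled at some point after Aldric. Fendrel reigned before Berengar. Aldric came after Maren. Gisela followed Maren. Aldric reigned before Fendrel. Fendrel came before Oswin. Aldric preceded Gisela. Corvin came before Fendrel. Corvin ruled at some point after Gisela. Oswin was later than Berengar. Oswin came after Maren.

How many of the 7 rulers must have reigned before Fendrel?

4

Directly stated before Fendrel: Aldric and Corvin.
Gisela reaches Fendrel via Gisela → Corvin → Fendrel.
Maren reaches Fendrel via Maren → Aldric → Fendrel.
No chain forces Oswin (or any of the others) ahead of Fendrel.
That's Aldric, Corvin, Gisela, and Maren — 4 in all.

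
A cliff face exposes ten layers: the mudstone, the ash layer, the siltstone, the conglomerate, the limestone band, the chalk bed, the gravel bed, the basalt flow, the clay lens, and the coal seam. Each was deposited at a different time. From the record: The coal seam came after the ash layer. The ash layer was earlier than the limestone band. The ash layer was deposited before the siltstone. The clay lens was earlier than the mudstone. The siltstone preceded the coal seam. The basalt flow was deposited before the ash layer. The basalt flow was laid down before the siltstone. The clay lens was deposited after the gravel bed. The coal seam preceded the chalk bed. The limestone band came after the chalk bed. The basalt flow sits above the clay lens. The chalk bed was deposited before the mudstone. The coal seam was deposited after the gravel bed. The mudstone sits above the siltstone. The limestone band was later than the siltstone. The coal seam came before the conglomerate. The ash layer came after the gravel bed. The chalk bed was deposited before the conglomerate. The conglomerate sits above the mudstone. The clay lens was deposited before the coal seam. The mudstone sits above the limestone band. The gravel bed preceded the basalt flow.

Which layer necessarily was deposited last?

Every other layer has a chain of constraints placing it before the conglomerate, so the conglomerate is last.

the conglomerate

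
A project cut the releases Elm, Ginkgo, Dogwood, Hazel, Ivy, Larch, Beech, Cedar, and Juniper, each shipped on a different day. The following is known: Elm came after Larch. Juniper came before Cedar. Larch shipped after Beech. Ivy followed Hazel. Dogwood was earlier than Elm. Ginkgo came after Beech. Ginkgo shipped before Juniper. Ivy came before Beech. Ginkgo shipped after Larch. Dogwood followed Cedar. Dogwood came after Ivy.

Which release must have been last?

Elm

Every other release has a chain of constraints placing it before Elm, so Elm is last.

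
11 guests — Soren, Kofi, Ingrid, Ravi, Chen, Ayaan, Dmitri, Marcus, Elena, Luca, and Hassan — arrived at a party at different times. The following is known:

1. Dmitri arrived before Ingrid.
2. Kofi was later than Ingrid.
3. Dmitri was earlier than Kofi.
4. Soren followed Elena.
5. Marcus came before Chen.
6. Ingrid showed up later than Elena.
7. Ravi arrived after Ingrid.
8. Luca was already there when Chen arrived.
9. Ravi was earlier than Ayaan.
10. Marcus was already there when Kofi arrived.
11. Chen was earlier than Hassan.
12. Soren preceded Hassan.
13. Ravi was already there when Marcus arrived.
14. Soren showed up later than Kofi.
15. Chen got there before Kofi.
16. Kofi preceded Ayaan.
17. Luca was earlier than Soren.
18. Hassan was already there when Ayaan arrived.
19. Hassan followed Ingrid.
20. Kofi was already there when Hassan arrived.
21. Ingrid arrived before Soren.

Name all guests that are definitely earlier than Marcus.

Directly stated before Marcus: Ravi.
Dmitri reaches Marcus via Dmitri → Ingrid → Ravi → Marcus.
Elena reaches Marcus via Elena → Ingrid → Ravi → Marcus.
Ingrid reaches Marcus via Ingrid → Ravi → Marcus.
No chain forces Ayaan (or any of the others) ahead of Marcus.

Dmitri, Elena, Ingrid, Ravi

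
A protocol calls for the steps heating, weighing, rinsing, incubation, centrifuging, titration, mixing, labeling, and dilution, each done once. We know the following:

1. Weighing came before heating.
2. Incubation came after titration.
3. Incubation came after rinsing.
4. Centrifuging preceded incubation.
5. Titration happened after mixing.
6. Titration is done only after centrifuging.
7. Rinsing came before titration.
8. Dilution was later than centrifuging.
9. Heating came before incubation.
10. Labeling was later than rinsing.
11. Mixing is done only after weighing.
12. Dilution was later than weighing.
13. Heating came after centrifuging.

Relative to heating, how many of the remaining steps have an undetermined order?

Forced before heating: centrifuging and weighing; forced after heating: incubation.
That leaves dilution, labeling, mixing, rinsing, and titration with no forced order relative to heating — 5.

5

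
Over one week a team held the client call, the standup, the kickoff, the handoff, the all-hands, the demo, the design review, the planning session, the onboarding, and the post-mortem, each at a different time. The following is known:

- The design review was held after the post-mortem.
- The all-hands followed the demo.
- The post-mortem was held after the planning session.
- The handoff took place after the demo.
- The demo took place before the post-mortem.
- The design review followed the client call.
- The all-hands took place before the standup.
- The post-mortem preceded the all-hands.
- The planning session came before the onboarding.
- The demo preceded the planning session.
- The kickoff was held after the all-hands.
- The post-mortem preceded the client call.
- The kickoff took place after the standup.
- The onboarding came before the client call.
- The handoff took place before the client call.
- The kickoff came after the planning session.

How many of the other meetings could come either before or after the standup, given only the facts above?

Forced before the standup: the all-hands, the demo, the planning session, and the post-mortem; forced after the standup: the kickoff.
That leaves the client call, the design review, the handoff, and the onboarding with no forced order relative to the standup — 4.

4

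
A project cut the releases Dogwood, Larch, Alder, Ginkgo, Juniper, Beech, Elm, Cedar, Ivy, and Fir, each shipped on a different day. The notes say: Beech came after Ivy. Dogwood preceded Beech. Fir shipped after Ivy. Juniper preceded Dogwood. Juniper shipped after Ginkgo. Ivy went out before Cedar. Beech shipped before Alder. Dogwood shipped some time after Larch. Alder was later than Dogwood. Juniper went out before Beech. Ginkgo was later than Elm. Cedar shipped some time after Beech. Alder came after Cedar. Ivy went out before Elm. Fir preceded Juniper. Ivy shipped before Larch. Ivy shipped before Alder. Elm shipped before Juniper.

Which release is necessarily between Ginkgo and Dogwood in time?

Juniper

Tracing the constraints gives Ginkgo → Juniper → Dogwood, so Juniper sits after Ginkgo and before Dogwood.
No other release is forced both after Ginkgo and before Dogwood.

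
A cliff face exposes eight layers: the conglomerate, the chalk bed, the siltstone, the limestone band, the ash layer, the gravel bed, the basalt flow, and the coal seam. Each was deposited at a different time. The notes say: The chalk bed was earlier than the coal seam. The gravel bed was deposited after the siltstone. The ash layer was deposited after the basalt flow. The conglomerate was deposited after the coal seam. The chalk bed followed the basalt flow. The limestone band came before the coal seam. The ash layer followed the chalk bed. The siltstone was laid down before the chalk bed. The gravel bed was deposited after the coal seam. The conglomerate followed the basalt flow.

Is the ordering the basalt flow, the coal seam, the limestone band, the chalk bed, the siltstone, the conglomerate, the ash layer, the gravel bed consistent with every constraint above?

The constraints require the limestone band before the coal seam, but in the proposed sequence the coal seam appears ahead of the limestone band. That one violation is enough.

no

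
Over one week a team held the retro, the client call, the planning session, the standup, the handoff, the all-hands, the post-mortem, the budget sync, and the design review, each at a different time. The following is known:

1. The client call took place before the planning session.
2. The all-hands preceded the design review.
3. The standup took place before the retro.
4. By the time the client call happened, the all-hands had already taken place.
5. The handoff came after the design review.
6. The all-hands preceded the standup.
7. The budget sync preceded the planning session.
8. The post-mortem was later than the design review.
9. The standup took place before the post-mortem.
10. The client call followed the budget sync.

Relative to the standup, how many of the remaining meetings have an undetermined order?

5

Forced before the standup: the all-hands; forced after the standup: the post-mortem and the retro.
That leaves the budget sync, the client call, the design review, the handoff, and the planning session with no forced order relative to the standup — 5.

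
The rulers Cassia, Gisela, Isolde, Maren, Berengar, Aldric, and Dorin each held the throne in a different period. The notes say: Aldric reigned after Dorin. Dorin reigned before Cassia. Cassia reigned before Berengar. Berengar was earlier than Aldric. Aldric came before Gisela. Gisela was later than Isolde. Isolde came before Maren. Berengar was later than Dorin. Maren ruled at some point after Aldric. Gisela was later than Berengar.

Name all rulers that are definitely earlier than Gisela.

Aldric, Berengar, Cassia, Dorin, Isolde

Directly stated before Gisela: Aldric, Berengar, and Isolde.
Cassia reaches Gisela via Cassia → Berengar → Gisela.
Dorin reaches Gisela via Dorin → Aldric → Gisela.
No chain forces Maren ahead of Gisela.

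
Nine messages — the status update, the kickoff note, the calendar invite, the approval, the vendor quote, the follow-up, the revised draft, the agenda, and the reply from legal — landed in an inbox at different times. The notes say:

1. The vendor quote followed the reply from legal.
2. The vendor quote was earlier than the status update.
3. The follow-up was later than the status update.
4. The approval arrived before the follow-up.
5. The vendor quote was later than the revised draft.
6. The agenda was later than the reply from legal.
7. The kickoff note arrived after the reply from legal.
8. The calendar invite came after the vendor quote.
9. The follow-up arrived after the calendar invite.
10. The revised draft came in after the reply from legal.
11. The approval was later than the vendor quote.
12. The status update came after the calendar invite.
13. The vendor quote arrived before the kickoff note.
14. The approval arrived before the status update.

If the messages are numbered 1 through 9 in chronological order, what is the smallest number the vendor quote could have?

The reply from legal and the revised draft must both come before the vendor quote — 2 forced predecessors.
Nothing else is forced ahead of the vendor quote, so its earliest slot is position 2 + 1 = 3.

3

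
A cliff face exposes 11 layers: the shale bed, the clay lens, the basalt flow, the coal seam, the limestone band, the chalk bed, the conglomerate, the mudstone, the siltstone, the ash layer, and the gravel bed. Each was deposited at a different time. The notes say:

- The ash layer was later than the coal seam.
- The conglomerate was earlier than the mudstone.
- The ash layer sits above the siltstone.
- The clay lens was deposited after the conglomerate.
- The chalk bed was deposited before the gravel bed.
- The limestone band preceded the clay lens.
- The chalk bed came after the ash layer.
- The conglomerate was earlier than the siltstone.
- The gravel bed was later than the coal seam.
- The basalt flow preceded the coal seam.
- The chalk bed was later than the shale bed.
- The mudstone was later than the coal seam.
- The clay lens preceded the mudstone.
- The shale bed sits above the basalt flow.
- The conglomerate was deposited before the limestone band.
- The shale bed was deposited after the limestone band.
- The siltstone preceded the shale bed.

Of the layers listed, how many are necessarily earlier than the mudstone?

5

Directly stated before the mudstone: the clay lens, the coal seam, and the conglomerate.
The basalt flow reaches the mudstone via the basalt flow → the coal seam → the mudstone.
The limestone band reaches the mudstone via the limestone band → the clay lens → the mudstone.
No chain forces the siltstone (or any of the others) ahead of the mudstone.
That's the basalt flow, the clay lens, the coal seam, the conglomerate, and the limestone band — 5 in all.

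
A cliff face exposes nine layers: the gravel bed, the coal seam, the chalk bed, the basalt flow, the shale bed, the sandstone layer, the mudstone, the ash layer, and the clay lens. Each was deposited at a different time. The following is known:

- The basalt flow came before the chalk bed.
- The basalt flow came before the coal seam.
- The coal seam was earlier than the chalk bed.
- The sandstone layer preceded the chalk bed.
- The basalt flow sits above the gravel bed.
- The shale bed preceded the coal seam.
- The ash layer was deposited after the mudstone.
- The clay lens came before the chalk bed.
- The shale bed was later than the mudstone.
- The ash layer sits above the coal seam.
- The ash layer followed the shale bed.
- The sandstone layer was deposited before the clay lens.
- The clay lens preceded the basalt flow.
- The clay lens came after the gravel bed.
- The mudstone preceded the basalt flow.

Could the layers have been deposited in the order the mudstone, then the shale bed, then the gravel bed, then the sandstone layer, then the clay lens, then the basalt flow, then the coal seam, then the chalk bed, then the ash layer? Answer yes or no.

Check each stated constraint against the proposed order — e.g. the shale bed is ahead of the ash layer; the mudstone is ahead of the ash layer. Every pair is in the required order; nothing is violated.

yes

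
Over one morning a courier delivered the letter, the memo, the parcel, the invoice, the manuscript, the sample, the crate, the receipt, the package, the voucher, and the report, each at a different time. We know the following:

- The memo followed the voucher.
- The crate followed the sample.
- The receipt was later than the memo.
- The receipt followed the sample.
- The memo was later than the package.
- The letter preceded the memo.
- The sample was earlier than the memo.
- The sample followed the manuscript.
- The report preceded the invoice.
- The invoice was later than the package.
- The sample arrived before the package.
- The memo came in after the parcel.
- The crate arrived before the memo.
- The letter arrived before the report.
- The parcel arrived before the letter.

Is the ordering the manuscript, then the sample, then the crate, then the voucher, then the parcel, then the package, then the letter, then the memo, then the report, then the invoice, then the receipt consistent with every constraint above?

Check each stated constraint against the proposed order — e.g. the sample is ahead of the memo; the sample is ahead of the receipt. Every pair is in the required order; nothing is violated.

yes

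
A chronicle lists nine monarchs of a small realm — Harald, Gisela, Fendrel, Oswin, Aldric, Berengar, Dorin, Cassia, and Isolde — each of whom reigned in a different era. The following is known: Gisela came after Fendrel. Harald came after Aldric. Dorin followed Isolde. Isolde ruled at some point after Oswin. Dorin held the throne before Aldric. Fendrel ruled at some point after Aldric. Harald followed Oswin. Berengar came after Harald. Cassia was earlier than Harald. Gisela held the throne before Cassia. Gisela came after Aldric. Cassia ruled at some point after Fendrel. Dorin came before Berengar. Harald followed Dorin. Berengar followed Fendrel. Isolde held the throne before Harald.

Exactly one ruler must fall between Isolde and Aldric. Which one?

Tracing the constraints gives Isolde → Dorin → Aldric, so Dorin sits after Isolde and before Aldric.
No other ruler is forced both after Isolde and before Aldric.

Dorin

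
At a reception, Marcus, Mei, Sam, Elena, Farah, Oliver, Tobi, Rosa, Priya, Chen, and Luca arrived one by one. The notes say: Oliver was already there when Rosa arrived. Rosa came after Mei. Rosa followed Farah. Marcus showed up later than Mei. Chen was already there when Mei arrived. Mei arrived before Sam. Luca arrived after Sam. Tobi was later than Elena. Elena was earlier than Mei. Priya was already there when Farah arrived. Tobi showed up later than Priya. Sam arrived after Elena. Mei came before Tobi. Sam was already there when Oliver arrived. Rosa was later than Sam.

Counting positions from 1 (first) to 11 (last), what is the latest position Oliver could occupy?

10

Oliver must come before Rosa — 1 guest forced after them.
Everything else can be placed before Oliver in some valid order, so Oliver can sit as late as position 11 − 1 = 10.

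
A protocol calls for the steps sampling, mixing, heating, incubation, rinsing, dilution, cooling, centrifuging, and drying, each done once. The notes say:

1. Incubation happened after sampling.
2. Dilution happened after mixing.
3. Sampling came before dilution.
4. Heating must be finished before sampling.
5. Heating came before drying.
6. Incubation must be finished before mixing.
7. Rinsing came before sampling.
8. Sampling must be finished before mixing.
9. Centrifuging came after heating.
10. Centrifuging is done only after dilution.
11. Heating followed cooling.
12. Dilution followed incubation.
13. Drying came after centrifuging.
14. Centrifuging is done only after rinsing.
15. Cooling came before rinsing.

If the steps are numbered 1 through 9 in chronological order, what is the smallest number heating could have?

2

Cooling must come before heating — 1 forced predecessor.
Nothing else is forced ahead of heating, so its earliest slot is position 1 + 1 = 2.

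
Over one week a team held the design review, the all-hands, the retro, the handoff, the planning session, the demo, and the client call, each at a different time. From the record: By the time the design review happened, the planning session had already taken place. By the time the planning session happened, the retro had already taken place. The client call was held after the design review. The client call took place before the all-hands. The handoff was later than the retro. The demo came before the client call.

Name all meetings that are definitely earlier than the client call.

the demo, the design review, the planning session, the retro

Directly stated before the client call: the demo and the design review.
The planning session reaches the client call via the planning session → the design review → the client call.
The retro reaches the client call via the retro → the planning session → the design review → the client call.
No chain forces the all-hands (or any of the others) ahead of the client call.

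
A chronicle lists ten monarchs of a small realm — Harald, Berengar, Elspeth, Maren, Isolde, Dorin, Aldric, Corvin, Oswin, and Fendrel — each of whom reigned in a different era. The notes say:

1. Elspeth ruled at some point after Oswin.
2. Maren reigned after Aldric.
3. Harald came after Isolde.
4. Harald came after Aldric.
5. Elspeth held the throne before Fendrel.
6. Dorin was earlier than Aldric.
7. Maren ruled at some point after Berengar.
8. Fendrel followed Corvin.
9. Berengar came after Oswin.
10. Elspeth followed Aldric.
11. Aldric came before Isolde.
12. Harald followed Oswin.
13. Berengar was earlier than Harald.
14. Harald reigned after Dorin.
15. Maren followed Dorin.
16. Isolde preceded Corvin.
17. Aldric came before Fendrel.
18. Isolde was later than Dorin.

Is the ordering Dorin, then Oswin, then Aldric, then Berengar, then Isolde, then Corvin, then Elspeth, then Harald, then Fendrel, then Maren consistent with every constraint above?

yes

Check each stated constraint against the proposed order — e.g. Dorin is ahead of Harald; Dorin is ahead of Maren. Every pair is in the required order; nothing is violated.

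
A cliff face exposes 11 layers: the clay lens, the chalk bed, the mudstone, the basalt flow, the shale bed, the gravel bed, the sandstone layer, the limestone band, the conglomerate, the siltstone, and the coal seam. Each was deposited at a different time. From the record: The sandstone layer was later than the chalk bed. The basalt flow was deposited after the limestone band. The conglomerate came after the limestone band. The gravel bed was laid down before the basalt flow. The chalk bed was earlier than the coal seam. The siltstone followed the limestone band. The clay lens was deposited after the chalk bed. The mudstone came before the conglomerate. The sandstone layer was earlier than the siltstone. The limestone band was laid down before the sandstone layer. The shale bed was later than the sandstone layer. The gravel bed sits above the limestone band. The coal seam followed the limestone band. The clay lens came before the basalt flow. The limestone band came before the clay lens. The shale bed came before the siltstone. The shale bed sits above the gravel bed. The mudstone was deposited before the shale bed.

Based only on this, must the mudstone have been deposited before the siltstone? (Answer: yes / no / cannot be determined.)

Chain the constraints: the mudstone → the shale bed → the siltstone. Each link is directly stated, so the mudstone comes before the siltstone.

yes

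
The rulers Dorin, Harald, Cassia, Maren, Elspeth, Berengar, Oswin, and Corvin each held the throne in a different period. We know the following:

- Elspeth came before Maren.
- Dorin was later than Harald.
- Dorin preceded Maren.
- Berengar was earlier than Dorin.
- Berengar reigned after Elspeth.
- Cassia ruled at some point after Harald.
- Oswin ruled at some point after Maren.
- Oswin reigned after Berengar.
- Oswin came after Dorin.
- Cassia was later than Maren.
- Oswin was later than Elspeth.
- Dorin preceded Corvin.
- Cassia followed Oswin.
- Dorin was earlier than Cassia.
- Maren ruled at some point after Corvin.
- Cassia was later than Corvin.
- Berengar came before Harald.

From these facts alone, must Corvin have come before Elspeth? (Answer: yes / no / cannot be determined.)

Tracing the constraints gives Elspeth → Berengar → Dorin → Corvin, so Elspeth must come before Corvin.
That means Corvin cannot be before Elspeth.

no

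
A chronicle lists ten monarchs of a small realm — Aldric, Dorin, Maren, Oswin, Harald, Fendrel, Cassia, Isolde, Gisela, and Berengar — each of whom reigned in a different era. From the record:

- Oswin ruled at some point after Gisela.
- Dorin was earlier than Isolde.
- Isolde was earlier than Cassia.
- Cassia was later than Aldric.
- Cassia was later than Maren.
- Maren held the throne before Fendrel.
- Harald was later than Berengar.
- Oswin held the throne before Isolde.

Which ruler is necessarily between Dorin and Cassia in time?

Isolde

Tracing the constraints gives Dorin → Isolde → Cassia, so Isolde sits after Dorin and before Cassia.
No other ruler is forced both after Dorin and before Cassia.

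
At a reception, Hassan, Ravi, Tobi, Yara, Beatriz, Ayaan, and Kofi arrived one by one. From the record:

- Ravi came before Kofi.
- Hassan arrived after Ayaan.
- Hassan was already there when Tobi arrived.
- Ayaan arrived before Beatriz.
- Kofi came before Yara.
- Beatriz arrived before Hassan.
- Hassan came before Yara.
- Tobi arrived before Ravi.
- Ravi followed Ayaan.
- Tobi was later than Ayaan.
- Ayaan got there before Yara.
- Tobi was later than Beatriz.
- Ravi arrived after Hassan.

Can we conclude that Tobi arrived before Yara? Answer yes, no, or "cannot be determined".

yes

Chain the constraints: Tobi → Ravi → Kofi → Yara. Each link is directly stated, so Tobi comes before Yara.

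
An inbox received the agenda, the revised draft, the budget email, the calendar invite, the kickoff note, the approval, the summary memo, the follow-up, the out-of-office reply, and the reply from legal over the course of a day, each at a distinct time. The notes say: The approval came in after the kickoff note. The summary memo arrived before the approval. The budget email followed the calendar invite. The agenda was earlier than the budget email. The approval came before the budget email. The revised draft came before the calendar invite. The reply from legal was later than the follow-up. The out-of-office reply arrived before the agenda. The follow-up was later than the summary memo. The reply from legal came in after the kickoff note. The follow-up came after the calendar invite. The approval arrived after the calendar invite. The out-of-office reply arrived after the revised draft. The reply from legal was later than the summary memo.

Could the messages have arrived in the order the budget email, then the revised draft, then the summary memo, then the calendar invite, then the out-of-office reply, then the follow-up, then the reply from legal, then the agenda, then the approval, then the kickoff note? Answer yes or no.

The constraints require the agenda before the budget email, but in the proposed sequence the budget email appears ahead of the agenda. That one violation is enough.

no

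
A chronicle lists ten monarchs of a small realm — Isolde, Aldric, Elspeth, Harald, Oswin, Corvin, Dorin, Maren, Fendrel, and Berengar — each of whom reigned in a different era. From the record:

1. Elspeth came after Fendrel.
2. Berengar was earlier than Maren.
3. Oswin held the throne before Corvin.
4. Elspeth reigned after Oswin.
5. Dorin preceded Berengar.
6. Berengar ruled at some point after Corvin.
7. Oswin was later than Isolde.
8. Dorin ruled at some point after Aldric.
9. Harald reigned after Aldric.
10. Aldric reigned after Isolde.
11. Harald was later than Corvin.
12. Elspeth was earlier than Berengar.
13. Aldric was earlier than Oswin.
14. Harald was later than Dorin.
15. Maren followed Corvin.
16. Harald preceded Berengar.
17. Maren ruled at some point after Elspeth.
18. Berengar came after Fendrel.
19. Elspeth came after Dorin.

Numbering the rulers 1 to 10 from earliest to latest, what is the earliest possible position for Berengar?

Aldric, Corvin, Dorin, Elspeth, Fendrel, Harald, Isolde, and Oswin must all come before Berengar — 8 forced predecessors.
Nothing else is forced ahead of Berengar, so their earliest slot is position 8 + 1 = 9.

9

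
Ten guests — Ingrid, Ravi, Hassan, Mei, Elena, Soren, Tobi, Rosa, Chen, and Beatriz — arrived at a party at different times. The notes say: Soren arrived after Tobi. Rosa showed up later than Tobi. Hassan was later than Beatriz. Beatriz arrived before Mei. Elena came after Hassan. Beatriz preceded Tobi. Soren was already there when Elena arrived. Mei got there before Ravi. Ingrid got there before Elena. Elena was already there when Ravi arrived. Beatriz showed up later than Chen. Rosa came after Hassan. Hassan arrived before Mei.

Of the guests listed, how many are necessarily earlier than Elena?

6

Directly stated before Elena: Hassan, Ingrid, and Soren.
Beatriz reaches Elena via Beatriz → Hassan → Elena.
Chen reaches Elena via Chen → Beatriz → Hassan → Elena.
Tobi reaches Elena via Tobi → Soren → Elena.
No chain forces Ravi (or any of the others) ahead of Elena.
That's Beatriz, Chen, Hassan, Ingrid, Soren, and Tobi — 6 in all.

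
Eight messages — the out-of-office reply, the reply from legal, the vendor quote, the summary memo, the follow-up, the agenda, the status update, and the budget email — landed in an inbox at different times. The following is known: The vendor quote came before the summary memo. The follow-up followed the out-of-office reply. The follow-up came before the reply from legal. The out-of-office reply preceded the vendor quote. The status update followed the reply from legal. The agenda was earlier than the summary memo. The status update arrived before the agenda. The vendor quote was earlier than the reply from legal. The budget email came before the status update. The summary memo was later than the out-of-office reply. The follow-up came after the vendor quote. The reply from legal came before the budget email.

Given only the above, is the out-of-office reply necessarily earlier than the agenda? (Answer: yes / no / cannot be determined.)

Chain the constraints: the out-of-office reply → the follow-up → the reply from legal → the status update → the agenda. Each link is directly stated, so the out-of-office reply comes before the agenda.

yes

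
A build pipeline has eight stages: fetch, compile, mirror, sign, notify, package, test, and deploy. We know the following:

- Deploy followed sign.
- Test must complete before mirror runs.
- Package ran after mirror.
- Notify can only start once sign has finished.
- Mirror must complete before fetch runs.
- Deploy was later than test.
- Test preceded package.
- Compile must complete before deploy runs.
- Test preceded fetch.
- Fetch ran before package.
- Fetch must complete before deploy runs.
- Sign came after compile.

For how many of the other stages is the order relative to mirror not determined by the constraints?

3

Forced before mirror: test; forced after mirror: deploy, fetch, and package.
That leaves compile, notify, and sign with no forced order relative to mirror — 3.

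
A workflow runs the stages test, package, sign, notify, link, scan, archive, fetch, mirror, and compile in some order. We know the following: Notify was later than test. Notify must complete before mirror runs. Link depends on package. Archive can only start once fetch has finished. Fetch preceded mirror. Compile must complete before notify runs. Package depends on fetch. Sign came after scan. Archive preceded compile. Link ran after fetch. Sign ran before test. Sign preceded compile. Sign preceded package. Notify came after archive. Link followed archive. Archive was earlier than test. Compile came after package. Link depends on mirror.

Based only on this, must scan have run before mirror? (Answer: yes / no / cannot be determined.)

yes

Chain the constraints: scan → sign → compile → notify → mirror. Each link is directly stated, so scan comes before mirror.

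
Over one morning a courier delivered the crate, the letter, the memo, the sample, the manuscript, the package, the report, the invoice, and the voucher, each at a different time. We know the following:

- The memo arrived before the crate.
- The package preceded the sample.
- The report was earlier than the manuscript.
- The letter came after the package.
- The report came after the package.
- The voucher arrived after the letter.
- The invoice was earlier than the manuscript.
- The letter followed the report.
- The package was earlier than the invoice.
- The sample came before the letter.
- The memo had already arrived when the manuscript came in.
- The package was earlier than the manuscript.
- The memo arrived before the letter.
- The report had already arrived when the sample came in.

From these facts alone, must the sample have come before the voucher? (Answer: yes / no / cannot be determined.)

Chain the constraints: the sample → the letter → the voucher. Each link is directly stated, so the sample comes before the voucher.

yes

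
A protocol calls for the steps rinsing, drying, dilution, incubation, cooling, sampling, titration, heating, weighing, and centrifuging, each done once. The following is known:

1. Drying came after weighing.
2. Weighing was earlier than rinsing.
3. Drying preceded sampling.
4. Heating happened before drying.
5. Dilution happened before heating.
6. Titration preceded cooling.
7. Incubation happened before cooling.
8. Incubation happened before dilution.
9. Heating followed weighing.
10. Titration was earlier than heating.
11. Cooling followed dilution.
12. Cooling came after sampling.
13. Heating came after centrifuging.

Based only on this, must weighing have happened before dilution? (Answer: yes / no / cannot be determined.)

cannot be determined

No chain of stated constraints runs from weighing to dilution, and none runs from dilution to weighing either.
So the relative order of weighing and dilution is not fixed by the given facts.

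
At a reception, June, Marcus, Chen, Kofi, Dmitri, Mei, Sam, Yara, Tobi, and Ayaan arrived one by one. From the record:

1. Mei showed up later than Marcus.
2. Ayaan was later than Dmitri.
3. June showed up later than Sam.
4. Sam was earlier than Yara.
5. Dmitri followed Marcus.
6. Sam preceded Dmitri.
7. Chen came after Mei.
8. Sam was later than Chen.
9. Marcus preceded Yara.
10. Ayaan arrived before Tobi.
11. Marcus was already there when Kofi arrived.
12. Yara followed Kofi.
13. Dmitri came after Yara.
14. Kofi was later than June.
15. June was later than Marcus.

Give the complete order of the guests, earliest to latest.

The constraints fix every adjacent pair, so only one ordering works:
Marcus → Mei → Chen → Sam → June → Kofi → Yara → Dmitri → Ayaan → Tobi.

Marcus, Mei, Chen, Sam, June, Kofi, Yara, Dmitri, Ayaan, Tobi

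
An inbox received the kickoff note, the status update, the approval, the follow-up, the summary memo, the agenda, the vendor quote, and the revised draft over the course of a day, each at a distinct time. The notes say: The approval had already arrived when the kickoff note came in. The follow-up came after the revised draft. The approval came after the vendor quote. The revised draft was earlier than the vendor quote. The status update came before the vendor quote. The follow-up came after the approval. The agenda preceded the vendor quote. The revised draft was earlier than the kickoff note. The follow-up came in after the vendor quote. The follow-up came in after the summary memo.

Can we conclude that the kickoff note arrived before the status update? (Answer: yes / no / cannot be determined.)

Tracing the constraints gives the status update → the vendor quote → the approval → the kickoff note, so the status update must come before the kickoff note.
That means the kickoff note cannot be before the status update.

no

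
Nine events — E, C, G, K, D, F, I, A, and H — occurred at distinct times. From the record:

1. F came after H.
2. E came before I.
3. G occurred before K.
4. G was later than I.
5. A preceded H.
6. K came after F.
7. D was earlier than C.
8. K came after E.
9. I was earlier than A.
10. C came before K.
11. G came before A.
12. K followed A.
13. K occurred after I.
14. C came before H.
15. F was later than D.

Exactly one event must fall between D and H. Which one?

Tracing the constraints gives D → C → H, so C sits after D and before H.
No other event is forced both after D and before H.

C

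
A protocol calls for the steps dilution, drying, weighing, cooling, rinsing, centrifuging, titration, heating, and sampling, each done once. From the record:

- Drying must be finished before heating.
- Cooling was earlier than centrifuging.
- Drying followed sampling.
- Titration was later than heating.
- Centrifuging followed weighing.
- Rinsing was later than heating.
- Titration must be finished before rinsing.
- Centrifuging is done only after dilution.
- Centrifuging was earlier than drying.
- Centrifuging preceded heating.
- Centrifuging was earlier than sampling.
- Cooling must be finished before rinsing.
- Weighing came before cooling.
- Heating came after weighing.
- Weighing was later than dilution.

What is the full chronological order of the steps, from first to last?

dilution, weighing, cooling, centrifuging, sampling, drying, heating, titration, rinsing

The constraints fix every adjacent pair, so only one ordering works:
dilution → weighing → cooling → centrifuging → sampling → drying → heating → titration → rinsing.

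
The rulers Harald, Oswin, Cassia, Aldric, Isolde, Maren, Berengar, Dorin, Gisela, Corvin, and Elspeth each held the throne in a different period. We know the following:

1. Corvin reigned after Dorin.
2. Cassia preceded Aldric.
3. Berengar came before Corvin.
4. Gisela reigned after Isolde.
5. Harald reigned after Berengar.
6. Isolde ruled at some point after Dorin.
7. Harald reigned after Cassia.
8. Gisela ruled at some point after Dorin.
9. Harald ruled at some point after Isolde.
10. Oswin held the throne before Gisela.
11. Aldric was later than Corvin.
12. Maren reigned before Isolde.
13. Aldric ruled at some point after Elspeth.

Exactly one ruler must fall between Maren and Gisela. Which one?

Tracing the constraints gives Maren → Isolde → Gisela, so Isolde sits after Maren and before Gisela.
No other ruler is forced both after Maren and before Gisela.

Isolde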